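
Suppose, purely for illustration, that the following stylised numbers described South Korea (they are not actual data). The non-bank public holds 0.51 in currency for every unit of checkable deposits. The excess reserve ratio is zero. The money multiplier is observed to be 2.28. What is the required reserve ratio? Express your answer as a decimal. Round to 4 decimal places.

Using m = 2.28. Since m = (1 + c)/(c + rr + e), the denominator satisfies c + rr + e = (1 + c)/m = (1 + 0.51) / 2.28 ≈ 0.662281.
With c = 0.51 and e = 0, the required reserve ratio is 0.662281 − 0.51 − 0 = 0.152281.

0.1523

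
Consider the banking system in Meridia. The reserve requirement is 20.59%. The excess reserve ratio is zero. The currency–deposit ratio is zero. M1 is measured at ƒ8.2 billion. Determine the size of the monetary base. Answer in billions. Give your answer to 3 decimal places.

With no currency drain and no excess reserves, the money multiplier is m = 1/rr = 1/0.2059 ≈ 4.85673.
The monetary base is MB = M / m = 8.2 / 4.85673 ≈ 1.6884 billion.

ƒ1.688 billion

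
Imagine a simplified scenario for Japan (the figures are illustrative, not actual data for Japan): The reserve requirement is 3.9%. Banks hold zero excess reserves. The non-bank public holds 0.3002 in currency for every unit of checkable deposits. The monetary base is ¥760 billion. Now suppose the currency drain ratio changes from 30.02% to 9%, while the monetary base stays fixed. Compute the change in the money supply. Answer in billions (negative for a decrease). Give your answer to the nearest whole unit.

Initially m₁ = (1 + 0.3002) / (0.039 + 0.3002) ≈ 3.8331, so M₁ = 3.8331 × 760 = 2913.156 billion.
After the change m₂ = (1 + 0.09) / (0.039 + 0.09) ≈ 8.4496, so M₂ = 8.4496 × 760 = 6421.696 billion.
ΔM = M₂ − M₁ = 6421.696 − 2913.156 = 3508.54 billion.

¥3509 billion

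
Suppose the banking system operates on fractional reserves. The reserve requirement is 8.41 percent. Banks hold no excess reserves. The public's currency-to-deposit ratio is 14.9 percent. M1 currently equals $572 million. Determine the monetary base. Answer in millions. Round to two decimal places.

The money multiplier is m = (1 + c) / (rr + c) = (1 + 0.149) / (0.0841 + 0.149) ≈ 4.929215.
MB = M / m = 572 / 4.929215 ≈ 116.0428 million.

$116.04 million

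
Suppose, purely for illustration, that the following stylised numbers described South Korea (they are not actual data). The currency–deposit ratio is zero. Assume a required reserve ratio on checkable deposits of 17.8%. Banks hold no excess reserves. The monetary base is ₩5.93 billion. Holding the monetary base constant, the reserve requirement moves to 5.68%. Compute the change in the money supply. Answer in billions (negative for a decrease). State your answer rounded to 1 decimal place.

Initially m₁ = 1 / (0.178) ≈ 5.6180, so M₁ = 5.6180 × 5.93 ≈ 33.3147 billion.
After the change m₂ = 1 / (0.0568) ≈ 17.6056, so M₂ = 17.6056 × 5.93 ≈ 104.4012 billion.
ΔM = M₂ − M₁ = 104.4012 − 33.3147 = 71.0865 billion.

₩71.1 billion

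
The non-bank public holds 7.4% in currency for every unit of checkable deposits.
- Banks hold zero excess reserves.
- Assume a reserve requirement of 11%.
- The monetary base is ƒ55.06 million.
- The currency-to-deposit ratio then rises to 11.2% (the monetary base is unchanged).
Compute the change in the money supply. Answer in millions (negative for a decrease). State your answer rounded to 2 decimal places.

-45.59 million

Initially m₁ = (1 + 0.074) / (0.11 + 0.074) ≈ 5.83696, so M₁ = 5.83696 × 55.06 ≈ 321.383 million.
After the change m₂ = (1 + 0.112) / (0.11 + 0.112) ≈ 5.00901, so M₂ = 5.00901 × 55.06 ≈ 275.7961 million.
ΔM = M₂ − M₁ = 275.7961 − 321.383 = -45.5869 million.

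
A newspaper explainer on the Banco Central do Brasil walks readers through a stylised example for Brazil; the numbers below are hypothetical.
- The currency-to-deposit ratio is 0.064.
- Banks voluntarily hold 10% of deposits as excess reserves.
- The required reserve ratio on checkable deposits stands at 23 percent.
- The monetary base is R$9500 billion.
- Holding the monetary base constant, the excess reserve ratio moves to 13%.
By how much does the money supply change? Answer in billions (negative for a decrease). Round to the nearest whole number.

Initially m₁ = (1 + 0.064) / (0.23 + 0.1 + 0.064) ≈ 2.70051, so M₁ = 2.70051 × 9500 = 25654.845 billion.
After the change m₂ = (1 + 0.064) / (0.23 + 0.13 + 0.064) ≈ 2.50943, so M₂ = 2.50943 × 9500 = 23839.585 billion.
ΔM = M₂ − M₁ = 23839.585 − 25654.845 = -1815.26 billion.

-1815 billion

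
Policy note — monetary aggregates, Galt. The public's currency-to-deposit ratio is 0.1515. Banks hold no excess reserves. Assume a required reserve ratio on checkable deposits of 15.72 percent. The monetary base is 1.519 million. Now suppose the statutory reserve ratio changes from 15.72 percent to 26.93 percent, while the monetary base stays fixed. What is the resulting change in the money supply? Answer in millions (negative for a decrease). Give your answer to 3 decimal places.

Initially m₁ = (1 + 0.1515) / (0.1572 + 0.1515) ≈ 3.73016, so M₁ = 3.73016 × 1.519 ≈ 5.6661 million.
After the change m₂ = (1 + 0.1515) / (0.2693 + 0.1515) ≈ 2.73645, so M₂ = 2.73645 × 1.519 ≈ 4.1567 million.
ΔM = M₂ − M₁ = 4.1567 − 5.6661 = -1.5094 million.

-1.509 million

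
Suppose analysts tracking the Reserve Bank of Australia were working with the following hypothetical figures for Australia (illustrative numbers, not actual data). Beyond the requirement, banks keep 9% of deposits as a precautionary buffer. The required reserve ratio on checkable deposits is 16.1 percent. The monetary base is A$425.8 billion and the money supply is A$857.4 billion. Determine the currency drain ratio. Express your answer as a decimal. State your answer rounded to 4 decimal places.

0.4879

Using m = M/MB = 857.4/425.8 ≈ 2.013621. From m = (1 + c)/(c + rr + e), rearranging gives 1 + c = m·(c + rr + e), so c·(1 − m) = m·(rr + e) − 1.
Hence c = [m·(rr + e) − 1]/(1 − m) = [2.013621 × (0.161 + 0.09) − 1] / (1 − 2.013621) ≈ 0.487935.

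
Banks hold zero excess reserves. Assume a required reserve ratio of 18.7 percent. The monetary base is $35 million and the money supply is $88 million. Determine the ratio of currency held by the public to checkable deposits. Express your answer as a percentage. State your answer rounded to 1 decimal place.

Using m = M/MB = 88/35 ≈ 2.514286. From m = (1 + c)/(c + rr + e), rearranging gives 1 + c = m·(c + rr + e), so c·(1 − m) = m·(rr + e) − 1.
Hence c = [m·(rr + e) − 1]/(1 − m) = [2.514286 × (0.187 + 0) − 1] / (1 − 2.514286) ≈ 0.349887.

35.0%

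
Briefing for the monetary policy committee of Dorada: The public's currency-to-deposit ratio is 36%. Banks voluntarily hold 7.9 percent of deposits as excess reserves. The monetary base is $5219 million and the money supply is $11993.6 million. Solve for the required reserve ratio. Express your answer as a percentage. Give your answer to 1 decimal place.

15.3%

Using m = M/MB = 11993.6/5219 ≈ 2.298065. Since m = (1 + c)/(c + rr + e), the denominator satisfies c + rr + e = (1 + c)/m = (1 + 0.36) / 2.298065 ≈ 0.591802.
With c = 0.36 and e = 0.079, the required reserve ratio is 0.591802 − 0.36 − 0.079 = 0.152802.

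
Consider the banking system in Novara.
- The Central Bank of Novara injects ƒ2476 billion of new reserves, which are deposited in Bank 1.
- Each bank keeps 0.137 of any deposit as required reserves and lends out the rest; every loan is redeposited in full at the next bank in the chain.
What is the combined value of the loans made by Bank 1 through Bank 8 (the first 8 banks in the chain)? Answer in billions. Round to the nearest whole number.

ƒ10798 billion

Bank i lends (1 − rr)^i of the original deposit: Bank 1 lends 2476·0.8630 = 2136.7880, Bank 2 lends 2476·0.8630² ≈ 1844.0480, and so on.
Summing a geometric series: total = 2476·[0.8630·(1 − 0.8630^8) / (1 − 0.8630)] ≈ 10798.2525 billion.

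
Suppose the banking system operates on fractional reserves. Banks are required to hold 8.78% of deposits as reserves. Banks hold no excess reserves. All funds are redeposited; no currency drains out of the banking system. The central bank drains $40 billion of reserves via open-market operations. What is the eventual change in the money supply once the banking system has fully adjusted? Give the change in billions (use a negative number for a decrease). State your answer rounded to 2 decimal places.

-455.58 billion

The simple money multiplier is m = 1/rr = 1/0.0878 ≈ 11.38952.
An open-market sale reduces the monetary base by 40 billion, so ΔM = m × ΔMB = 11.38952 × (−40) = -455.5808 billion.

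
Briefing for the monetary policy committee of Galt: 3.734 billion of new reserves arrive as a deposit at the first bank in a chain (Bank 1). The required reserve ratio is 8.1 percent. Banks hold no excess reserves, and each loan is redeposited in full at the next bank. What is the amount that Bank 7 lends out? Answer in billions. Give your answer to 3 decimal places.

Each bank lends a fraction (1 − rr) = 0.9190 of the deposit it receives, so Bank 7 receives 3.734·0.9190^6 and lends 3.734·0.9190^7 ≈ 2.0672 billion.

2.067 billion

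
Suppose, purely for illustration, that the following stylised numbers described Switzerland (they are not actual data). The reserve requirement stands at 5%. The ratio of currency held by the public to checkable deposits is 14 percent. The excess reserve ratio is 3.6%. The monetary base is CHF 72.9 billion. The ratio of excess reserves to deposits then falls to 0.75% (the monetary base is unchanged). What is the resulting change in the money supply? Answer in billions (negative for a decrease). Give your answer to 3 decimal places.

Initially m₁ = (1 + 0.14) / (0.05 + 0.036 + 0.14) ≈ 5.044248, so M₁ = 5.044248 × 72.9 ≈ 367.7257 billion.
After the change m₂ = (1 + 0.14) / (0.05 + 0.0075 + 0.14) ≈ 5.772152, so M₂ = 5.772152 × 72.9 ≈ 420.7899 billion.
ΔM = M₂ − M₁ = 420.7899 − 367.7257 = 53.0642 billion.

CHF 53.064 billion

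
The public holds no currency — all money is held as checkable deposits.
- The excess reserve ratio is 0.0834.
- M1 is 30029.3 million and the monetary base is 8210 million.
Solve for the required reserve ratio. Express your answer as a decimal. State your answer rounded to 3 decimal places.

0.190

Using m = M/MB = 30029.3/8210 ≈ 3.657649. Since m = (1 + c)/(c + rr + e), the denominator satisfies c + rr + e = (1 + c)/m = (1 + 0) / 3.657649 ≈ 0.273400.
With c = 0 and e = 0.0834, the required reserve ratio is 0.273400 − 0 − 0.0834 = 0.19.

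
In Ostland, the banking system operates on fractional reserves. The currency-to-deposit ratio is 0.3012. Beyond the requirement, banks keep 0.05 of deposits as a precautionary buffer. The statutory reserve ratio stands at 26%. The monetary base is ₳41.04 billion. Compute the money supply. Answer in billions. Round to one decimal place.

₳87.4 billion

The money multiplier is m = (1 + c) / (rr + e + c) = (1 + 0.3012) / (0.26 + 0.05 + 0.3012) ≈ 2.1289.
So M = m × MB = 2.1289 × 41.04 ≈ 87.3701 billion.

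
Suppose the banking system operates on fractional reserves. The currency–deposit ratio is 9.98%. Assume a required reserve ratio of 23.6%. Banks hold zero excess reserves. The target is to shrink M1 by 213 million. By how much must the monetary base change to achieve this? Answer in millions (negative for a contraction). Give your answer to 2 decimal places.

The money multiplier is m = (1 + c) / (rr + c) = (1 + 0.0998) / (0.236 + 0.0998) ≈ 3.275164.
ΔMB = ΔM / m = (−213) / 3.275164 ≈ -65.0349 million.

-65.03 million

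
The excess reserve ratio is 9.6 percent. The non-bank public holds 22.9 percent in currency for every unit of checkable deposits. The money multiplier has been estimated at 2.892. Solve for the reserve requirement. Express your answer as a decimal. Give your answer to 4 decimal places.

Using m = 2.892. Since m = (1 + c)/(c + rr + e), the denominator satisfies c + rr + e = (1 + c)/m = (1 + 0.229) / 2.892 ≈ 0.424965.
With c = 0.229 and e = 0.096, the reserve requirement is 0.424965 − 0.229 − 0.096 = 0.099965.

0.1000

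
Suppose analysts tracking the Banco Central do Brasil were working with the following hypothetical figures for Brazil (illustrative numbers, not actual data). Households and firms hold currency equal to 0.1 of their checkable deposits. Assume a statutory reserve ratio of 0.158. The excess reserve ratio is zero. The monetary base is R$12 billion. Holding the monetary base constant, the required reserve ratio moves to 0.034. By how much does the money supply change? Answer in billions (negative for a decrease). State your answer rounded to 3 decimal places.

Initially m₁ = (1 + 0.1) / (0.158 + 0.1) ≈ 4.263566, so M₁ = 4.263566 × 12 ≈ 51.1628 billion.
After the change m₂ = (1 + 0.1) / (0.034 + 0.1) ≈ 8.208955, so M₂ = 8.208955 × 12 ≈ 98.5075 billion.
ΔM = M₂ − M₁ = 98.5075 − 51.1628 = 47.3447 billion.

R$47.345 billion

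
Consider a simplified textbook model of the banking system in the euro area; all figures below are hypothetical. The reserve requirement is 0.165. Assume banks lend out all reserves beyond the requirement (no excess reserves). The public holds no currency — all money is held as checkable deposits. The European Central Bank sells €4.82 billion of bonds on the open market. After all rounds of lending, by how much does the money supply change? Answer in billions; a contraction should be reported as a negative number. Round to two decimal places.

-29.21 billion

The simple money multiplier is m = 1/rr = 1/0.165 ≈ 6.0606.
An open-market sale reduces the monetary base by 4.82 billion, so ΔM = m × ΔMB = 6.0606 × (−4.82) ≈ -29.2121 billion.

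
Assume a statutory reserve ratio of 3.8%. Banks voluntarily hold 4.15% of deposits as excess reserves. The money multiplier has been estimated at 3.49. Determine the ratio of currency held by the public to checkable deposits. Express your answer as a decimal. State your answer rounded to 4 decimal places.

0.2902

Using m = 3.49. From m = (1 + c)/(c + rr + e), rearranging gives 1 + c = m·(c + rr + e), so c·(1 − m) = m·(rr + e) − 1.
Hence c = [m·(rr + e) − 1]/(1 − m) = [3.49 × (0.038 + 0.0415) − 1] / (1 − 3.49) ≈ 0.290179.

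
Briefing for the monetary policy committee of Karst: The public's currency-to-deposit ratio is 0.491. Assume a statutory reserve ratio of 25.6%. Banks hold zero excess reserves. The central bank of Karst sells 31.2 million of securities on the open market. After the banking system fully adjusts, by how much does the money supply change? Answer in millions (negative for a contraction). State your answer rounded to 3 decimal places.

-62.275 million

The money multiplier is m = (1 + c) / (rr + c) = (1 + 0.491) / (0.256 + 0.491) ≈ 1.995984.
The sale removes 31.2 million of base, so ΔM = m × ΔMB = 1.995984 × (−31.2) ≈ -62.2747 million.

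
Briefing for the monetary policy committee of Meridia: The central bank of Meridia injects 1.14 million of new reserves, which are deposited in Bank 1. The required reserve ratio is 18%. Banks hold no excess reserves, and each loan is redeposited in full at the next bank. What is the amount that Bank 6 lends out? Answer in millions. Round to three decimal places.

0.347 million

Each bank lends a fraction (1 − rr) = 0.8200 of the deposit it receives, so Bank 6 receives 1.14·0.8200^5 and lends 1.14·0.8200^6 ≈ 0.3466 million.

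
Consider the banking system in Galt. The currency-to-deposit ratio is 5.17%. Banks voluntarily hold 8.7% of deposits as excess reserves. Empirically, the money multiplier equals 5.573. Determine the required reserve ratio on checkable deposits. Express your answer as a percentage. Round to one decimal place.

5.0%

Using m = 5.573. Since m = (1 + c)/(c + rr + e), the denominator satisfies c + rr + e = (1 + c)/m = (1 + 0.0517) / 5.573 ≈ 0.188713.
With c = 0.0517 and e = 0.087, the required reserve ratio on checkable deposits is 0.188713 − 0.0517 − 0.087 = 0.050013.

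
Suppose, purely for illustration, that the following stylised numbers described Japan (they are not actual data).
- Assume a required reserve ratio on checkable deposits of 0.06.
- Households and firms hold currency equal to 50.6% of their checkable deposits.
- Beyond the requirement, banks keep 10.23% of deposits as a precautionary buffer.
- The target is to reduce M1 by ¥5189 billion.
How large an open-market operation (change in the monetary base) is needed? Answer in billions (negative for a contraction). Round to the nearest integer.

The money multiplier is m = (1 + c) / (rr + e + c) = (1 + 0.506) / (0.06 + 0.1023 + 0.506) ≈ 2.25348.
ΔMB = ΔM / m = (−5189) / 2.25348 ≈ -2302.6608 billion.

-2303 billion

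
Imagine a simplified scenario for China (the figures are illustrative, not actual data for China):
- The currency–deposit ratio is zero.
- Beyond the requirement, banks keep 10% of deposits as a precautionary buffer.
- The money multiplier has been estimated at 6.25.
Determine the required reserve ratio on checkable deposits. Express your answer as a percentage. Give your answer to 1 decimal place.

Using m = 6.25. Since m = (1 + c)/(c + rr + e), the denominator satisfies c + rr + e = (1 + c)/m = (1 + 0) / 6.25 = 0.160000.
With c = 0 and e = 0.1, the required reserve ratio on checkable deposits is 0.160000 − 0 − 0.1 = 0.06.

6.0%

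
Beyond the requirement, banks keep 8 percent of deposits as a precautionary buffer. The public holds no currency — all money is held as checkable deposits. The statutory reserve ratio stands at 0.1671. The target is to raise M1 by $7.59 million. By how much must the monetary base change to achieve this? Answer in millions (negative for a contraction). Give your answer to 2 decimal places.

The money multiplier is m = 1 / (rr + e) = 1 / (0.1671 + 0.08) ≈ 4.0469.
ΔMB = ΔM / m = (+7.59) / 4.0469 ≈ 1.8755 million.

$1.88 million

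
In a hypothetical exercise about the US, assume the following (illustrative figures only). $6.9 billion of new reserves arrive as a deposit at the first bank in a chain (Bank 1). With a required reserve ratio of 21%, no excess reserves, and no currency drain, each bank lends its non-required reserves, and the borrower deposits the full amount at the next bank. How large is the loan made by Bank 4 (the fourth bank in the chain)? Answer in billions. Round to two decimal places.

$2.69 billion

Each bank lends a fraction (1 − rr) = 0.7900 of the deposit it receives, so Bank 4 receives 6.9·0.7900^3 and lends 6.9·0.7900^4 ≈ 2.6876 billion.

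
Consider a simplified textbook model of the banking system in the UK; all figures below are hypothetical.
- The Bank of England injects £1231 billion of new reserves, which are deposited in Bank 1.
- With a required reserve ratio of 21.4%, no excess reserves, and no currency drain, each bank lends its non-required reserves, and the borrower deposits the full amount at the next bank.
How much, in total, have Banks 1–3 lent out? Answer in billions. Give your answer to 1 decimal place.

£2325.8 billion

Bank i lends (1 − rr)^i of the original deposit: Bank 1 lends 1231·0.7860 = 967.5660, Bank 2 lends 1231·0.7860² ≈ 760.5069, and so on.
Summing a geometric series: total = 1231·[0.7860·(1 − 0.7860^3) / (1 − 0.7860)] ≈ 2325.8313 billion.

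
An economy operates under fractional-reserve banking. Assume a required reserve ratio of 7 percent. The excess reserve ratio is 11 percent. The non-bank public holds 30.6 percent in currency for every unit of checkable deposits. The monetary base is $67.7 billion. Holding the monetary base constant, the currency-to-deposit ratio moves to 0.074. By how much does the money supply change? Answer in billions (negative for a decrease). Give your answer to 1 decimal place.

$104.3 billion

Initially m₁ = (1 + 0.306) / (0.07 + 0.11 + 0.306) ≈ 2.6872, so M₁ = 2.6872 × 67.7 ≈ 181.9234 billion.
After the change m₂ = (1 + 0.074) / (0.07 + 0.11 + 0.074) ≈ 4.2283, so M₂ = 4.2283 × 67.7 ≈ 286.2559 billion.
ΔM = M₂ − M₁ = 286.2559 − 181.9234 = 104.3325 billion.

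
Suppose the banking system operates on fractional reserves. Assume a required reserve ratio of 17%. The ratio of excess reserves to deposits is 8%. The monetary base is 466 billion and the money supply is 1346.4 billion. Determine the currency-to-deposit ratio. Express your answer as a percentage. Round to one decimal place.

Using m = M/MB = 1346.4/466 ≈ 2.889270. From m = (1 + c)/(c + rr + e), rearranging gives 1 + c = m·(c + rr + e), so c·(1 − m) = m·(rr + e) − 1.
Hence c = [m·(rr + e) − 1]/(1 − m) = [2.889270 × (0.17 + 0.08) − 1] / (1 − 2.889270) ≈ 0.146979.

14.7%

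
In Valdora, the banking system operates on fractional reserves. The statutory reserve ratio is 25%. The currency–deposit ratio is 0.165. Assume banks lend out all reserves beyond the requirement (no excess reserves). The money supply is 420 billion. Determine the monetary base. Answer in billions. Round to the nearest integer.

The money multiplier is m = (1 + c) / (rr + c) = (1 + 0.165) / (0.25 + 0.165) ≈ 2.8072.
MB = M / m = 420 / 2.8072 ≈ 149.6153 billion.

150 billion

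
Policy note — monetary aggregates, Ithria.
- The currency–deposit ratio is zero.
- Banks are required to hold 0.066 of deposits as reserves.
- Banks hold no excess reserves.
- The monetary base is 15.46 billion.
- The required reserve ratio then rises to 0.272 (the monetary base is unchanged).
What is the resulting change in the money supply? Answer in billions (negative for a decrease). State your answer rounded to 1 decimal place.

-177.4 billion

Initially m₁ = 1 / (0.066) ≈ 15.1515, so M₁ = 15.1515 × 15.46 ≈ 234.2422 billion.
After the change m₂ = 1 / (0.272) ≈ 3.6765, so M₂ = 3.6765 × 15.46 ≈ 56.8387 billion.
ΔM = M₂ − M₁ = 56.8387 − 234.2422 = -177.4035 billion.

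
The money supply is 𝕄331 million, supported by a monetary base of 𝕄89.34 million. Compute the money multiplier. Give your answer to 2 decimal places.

3.70

The money multiplier is m = M / MB = 331 / 89.34 ≈ 3.70495.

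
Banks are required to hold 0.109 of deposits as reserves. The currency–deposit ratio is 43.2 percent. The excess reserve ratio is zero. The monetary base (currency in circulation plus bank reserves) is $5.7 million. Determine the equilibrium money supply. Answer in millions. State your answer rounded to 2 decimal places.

The money multiplier is m = (1 + c) / (rr + c) = (1 + 0.432) / (0.109 + 0.432) ≈ 2.6470.
So M = m × MB = 2.6470 × 5.7 = 15.0879 million.

$15.09 million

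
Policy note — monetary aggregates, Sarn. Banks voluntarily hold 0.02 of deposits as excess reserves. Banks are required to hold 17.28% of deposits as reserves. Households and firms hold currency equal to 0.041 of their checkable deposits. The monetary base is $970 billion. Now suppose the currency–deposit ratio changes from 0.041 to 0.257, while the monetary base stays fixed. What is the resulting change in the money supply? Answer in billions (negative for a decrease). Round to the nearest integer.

-1608 billion

Initially m₁ = (1 + 0.041) / (0.1728 + 0.02 + 0.041) ≈ 4.4525, so M₁ = 4.4525 × 970 = 4318.925 billion.
After the change m₂ = (1 + 0.257) / (0.1728 + 0.02 + 0.257) ≈ 2.7946, so M₂ = 2.7946 × 970 = 2710.762 billion.
ΔM = M₂ − M₁ = 2710.762 − 4318.925 = -1608.163 billion.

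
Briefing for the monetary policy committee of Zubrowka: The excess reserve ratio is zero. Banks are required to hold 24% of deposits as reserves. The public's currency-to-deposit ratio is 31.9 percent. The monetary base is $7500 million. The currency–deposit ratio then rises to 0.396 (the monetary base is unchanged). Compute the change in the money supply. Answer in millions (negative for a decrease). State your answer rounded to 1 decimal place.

-1234.5 million

Initially m₁ = (1 + 0.319) / (0.24 + 0.319) ≈ 2.359571, so M₁ = 2.359571 × 7500 = 17696.7825 million.
After the change m₂ = (1 + 0.396) / (0.24 + 0.396) ≈ 2.194969, so M₂ = 2.194969 × 7500 = 16462.2675 million.
ΔM = M₂ − M₁ = 16462.2675 − 17696.7825 = -1234.515 million.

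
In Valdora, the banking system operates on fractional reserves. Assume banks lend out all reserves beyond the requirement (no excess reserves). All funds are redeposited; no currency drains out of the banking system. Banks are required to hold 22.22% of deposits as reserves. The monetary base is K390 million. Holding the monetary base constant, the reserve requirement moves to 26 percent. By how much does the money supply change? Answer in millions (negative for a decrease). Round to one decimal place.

Initially m₁ = 1 / (0.2222) ≈ 4.50045, so M₁ = 4.50045 × 390 = 1755.1755 million.
After the change m₂ = 1 / (0.26) ≈ 3.84615, so M₂ = 3.84615 × 390 = 1499.9985 million.
ΔM = M₂ − M₁ = 1499.9985 − 1755.1755 = -255.177 million.

-255.2 million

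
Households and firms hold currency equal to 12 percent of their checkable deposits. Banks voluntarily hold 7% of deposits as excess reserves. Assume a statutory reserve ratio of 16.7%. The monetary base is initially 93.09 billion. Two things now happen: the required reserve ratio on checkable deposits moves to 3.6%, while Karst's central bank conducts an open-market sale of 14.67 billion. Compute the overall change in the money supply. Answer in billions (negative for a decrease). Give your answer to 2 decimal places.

Before: m₁ = (1 + 0.12) / (0.167 + 0.07 + 0.12) ≈ 3.13725, MB₁ = 93.09, so M₁ = 3.13725 × 93.09 ≈ 292.0466 billion.
After: m₂ = (1 + 0.12) / (0.036 + 0.07 + 0.12) ≈ 4.95575, MB₂ = 93.09 − 14.67 = 78.42, so M₂ = 4.95575 × 78.42 ≈ 388.6299 billion.
ΔM = M₂ − M₁ = 388.6299 − 292.0466 = 96.5833 billion.

96.58 billion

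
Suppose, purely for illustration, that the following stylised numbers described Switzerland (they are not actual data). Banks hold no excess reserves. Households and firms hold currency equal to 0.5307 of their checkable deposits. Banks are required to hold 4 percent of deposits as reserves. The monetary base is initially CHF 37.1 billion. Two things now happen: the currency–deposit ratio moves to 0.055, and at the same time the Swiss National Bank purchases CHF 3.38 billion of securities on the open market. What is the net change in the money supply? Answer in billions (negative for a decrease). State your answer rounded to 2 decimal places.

CHF 350.03 billion

Before: m₁ = (1 + 0.5307) / (0.04 + 0.5307) ≈ 2.68214, MB₁ = 37.1, so M₁ = 2.68214 × 37.1 ≈ 99.5074 billion.
After: m₂ = (1 + 0.055) / (0.04 + 0.055) ≈ 11.10526, MB₂ = 37.1 + 3.38 = 40.48, so M₂ = 11.10526 × 40.48 ≈ 449.5409 billion.
ΔM = M₂ − M₁ = 449.5409 − 99.5074 = 350.0335 billion.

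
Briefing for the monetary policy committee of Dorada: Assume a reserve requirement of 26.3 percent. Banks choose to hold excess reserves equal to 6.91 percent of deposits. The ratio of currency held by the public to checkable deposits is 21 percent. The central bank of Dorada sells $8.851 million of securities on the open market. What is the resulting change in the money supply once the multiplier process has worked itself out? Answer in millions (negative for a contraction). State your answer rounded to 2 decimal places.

The money multiplier is m = (1 + c) / (rr + e + c) = (1 + 0.21) / (0.263 + 0.0691 + 0.21) ≈ 2.2321.
The sale removes 8.851 million of base, so ΔM = m × ΔMB = 2.2321 × (−8.851) ≈ -19.7563 million.

-19.76 million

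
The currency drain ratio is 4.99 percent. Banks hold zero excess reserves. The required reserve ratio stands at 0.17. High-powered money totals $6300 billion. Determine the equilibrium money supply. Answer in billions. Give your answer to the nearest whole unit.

The money multiplier is m = (1 + c) / (rr + c) = (1 + 0.0499) / (0.17 + 0.0499) ≈ 4.77444.
So M = m × MB = 4.77444 × 6300 = 30078.972 billion.

$30079 billion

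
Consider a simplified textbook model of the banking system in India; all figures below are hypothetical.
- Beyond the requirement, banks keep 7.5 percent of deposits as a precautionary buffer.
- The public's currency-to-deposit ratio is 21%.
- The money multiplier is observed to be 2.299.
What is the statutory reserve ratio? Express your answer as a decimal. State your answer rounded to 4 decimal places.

0.2413

Using m = 2.299. Since m = (1 + c)/(c + rr + e), the denominator satisfies c + rr + e = (1 + c)/m = (1 + 0.21) / 2.299 ≈ 0.526316.
With c = 0.21 and e = 0.075, the statutory reserve ratio is 0.526316 − 0.21 − 0.075 = 0.241316.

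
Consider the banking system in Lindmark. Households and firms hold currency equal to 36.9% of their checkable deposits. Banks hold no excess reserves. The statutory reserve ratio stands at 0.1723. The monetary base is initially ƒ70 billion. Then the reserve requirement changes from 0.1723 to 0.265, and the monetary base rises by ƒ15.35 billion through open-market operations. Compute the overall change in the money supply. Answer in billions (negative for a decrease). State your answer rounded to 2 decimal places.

ƒ7.26 billion

Before: m₁ = (1 + 0.369) / (0.1723 + 0.369) ≈ 2.52910, MB₁ = 70, so M₁ = 2.52910 × 70 = 177.037 billion.
After: m₂ = (1 + 0.369) / (0.265 + 0.369) ≈ 2.15931, MB₂ = 70 + 15.35 = 85.35, so M₂ = 2.15931 × 85.35 ≈ 184.2971 billion.
ΔM = M₂ − M₁ = 184.2971 − 177.037 = 7.2601 billion.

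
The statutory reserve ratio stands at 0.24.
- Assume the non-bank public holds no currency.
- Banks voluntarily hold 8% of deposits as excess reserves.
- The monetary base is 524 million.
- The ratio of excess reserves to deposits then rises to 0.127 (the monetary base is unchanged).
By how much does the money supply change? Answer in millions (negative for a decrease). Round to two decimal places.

Initially m₁ = 1 / (0.24 + 0.08) = 3.125000, so M₁ = 3.125000 × 524 = 1637.5 million.
After the change m₂ = 1 / (0.24 + 0.127) ≈ 2.724796, so M₂ = 2.724796 × 524 ≈ 1427.7931 million.
ΔM = M₂ − M₁ = 1427.7931 − 1637.5 = -209.7069 million.

-209.71 million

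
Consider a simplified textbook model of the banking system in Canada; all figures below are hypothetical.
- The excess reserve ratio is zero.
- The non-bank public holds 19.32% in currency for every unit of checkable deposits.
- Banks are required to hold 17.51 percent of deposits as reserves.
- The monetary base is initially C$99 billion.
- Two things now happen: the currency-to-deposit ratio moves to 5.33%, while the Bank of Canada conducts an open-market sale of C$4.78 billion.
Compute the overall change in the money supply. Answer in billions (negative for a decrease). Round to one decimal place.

C$113.8 billion

Before: m₁ = (1 + 0.1932) / (0.1751 + 0.1932) ≈ 3.2398, MB₁ = 99, so M₁ = 3.2398 × 99 = 320.7402 billion.
After: m₂ = (1 + 0.0533) / (0.1751 + 0.0533) ≈ 4.6116, MB₂ = 99 − 4.78 = 94.22, so M₂ = 4.6116 × 94.22 ≈ 434.505 billion.
ΔM = M₂ − M₁ = 434.505 − 320.7402 = 113.7648 billion.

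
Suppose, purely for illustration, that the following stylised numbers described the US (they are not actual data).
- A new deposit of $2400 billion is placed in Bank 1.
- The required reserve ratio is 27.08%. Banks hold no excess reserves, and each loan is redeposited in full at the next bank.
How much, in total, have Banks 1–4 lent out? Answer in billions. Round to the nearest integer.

Bank i lends (1 − rr)^i of the original deposit: Bank 1 lends 2400·0.7292 = 1750.0800, Bank 2 lends 2400·0.7292² ≈ 1276.1583, and so on.
Summing a geometric series: total = 2400·[0.7292·(1 − 0.7292^4) / (1 − 0.7292)] ≈ 4635.3880 billion.

$4635 billion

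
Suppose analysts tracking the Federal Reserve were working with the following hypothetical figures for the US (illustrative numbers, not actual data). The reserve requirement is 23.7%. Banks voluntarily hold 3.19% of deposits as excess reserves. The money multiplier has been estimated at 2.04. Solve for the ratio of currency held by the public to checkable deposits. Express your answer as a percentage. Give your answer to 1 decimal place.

43.4%

Using m = 2.04. From m = (1 + c)/(c + rr + e), rearranging gives 1 + c = m·(c + rr + e), so c·(1 − m) = m·(rr + e) − 1.
Hence c = [m·(rr + e) − 1]/(1 − m) = [2.04 × (0.237 + 0.0319) − 1] / (1 − 2.04) ≈ 0.434081.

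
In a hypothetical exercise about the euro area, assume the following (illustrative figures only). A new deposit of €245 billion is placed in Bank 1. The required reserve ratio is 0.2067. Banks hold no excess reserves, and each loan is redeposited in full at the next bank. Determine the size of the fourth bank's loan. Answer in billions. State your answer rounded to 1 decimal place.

Each bank lends a fraction (1 − rr) = 0.7933 of the deposit it receives, so Bank 4 receives 245·0.7933^3 and lends 245·0.7933^4 ≈ 97.0322 billion.

€97.0 billion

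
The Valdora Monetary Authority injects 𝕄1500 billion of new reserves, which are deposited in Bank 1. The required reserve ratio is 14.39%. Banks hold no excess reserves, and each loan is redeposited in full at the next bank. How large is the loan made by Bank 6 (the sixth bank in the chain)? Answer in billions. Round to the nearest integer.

Each bank lends a fraction (1 − rr) = 0.8561 of the deposit it receives, so Bank 6 receives 1500·0.8561^5 and lends 1500·0.8561^6 ≈ 590.5249 billion.

𝕄591 billion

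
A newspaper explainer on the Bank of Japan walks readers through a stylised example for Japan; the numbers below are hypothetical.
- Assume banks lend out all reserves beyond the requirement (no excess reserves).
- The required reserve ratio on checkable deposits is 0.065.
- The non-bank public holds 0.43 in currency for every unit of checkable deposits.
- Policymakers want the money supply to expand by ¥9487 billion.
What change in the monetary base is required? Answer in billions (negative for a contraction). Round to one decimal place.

¥3284.0 billion

The money multiplier is m = (1 + c) / (rr + c) = (1 + 0.43) / (0.065 + 0.43) ≈ 2.888889.
ΔMB = ΔM / m = (+9487) / 2.888889 ≈ 3283.9614 billion.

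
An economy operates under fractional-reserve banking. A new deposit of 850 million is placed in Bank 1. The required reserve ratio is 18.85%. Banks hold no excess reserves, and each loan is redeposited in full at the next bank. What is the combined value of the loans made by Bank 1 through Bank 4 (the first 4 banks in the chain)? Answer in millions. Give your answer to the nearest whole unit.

Bank i lends (1 − rr)^i of the original deposit: Bank 1 lends 850·0.8115 = 689.7750, Bank 2 lends 850·0.8115² ≈ 559.7524, and so on.
Summing a geometric series: total = 850·[0.8115·(1 − 0.8115^4) / (1 − 0.8115)] ≈ 2072.3815 million.

2072 million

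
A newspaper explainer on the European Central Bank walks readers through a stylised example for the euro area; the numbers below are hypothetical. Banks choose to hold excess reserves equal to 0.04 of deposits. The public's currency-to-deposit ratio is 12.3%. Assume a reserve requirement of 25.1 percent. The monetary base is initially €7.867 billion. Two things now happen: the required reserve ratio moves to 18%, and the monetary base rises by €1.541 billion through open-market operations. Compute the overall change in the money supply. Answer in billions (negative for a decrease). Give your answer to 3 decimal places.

Before: m₁ = (1 + 0.123) / (0.251 + 0.04 + 0.123) ≈ 2.71256, MB₁ = 7.867, so M₁ = 2.71256 × 7.867 ≈ 21.3397 billion.
After: m₂ = (1 + 0.123) / (0.18 + 0.04 + 0.123) ≈ 3.27405, MB₂ = 7.867 + 1.541 = 9.408, so M₂ = 3.27405 × 9.408 ≈ 30.8023 billion.
ΔM = M₂ − M₁ = 30.8023 − 21.3397 = 9.4626 billion.

€9.463 billion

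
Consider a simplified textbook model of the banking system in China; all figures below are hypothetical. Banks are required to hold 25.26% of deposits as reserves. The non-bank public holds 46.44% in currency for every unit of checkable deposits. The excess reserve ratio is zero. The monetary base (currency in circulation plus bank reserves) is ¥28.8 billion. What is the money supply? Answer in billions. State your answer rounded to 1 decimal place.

The money multiplier is m = (1 + c) / (rr + c) = (1 + 0.4644) / (0.2526 + 0.4644) ≈ 2.0424.
So M = m × MB = 2.0424 × 28.8 ≈ 58.8211 billion.

¥58.8 billion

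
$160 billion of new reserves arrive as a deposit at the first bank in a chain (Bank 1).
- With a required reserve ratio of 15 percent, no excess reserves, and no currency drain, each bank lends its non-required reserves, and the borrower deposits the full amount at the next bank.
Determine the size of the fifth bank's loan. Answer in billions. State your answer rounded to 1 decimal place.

Each bank lends a fraction (1 − rr) = 0.8500 of the deposit it receives, so Bank 5 receives 160·0.8500^4 and lends 160·0.8500^5 ≈ 70.9928 billion.

$71.0 billion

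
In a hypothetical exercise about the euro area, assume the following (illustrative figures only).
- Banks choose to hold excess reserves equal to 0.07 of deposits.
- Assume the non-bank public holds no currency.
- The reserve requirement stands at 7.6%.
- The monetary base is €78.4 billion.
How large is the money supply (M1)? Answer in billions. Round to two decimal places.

The money multiplier is m = 1 / (rr + e) = 1 / (0.076 + 0.07) ≈ 6.84932.
So M = m × MB = 6.84932 × 78.4 ≈ 536.9867 billion.

€536.99 billion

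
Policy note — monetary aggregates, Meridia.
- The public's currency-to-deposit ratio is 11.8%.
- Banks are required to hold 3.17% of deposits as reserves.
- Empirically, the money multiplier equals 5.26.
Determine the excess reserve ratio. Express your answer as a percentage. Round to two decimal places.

Using m = 5.26. Since m = (1 + c)/(c + rr + e), the denominator satisfies c + rr + e = (1 + c)/m = (1 + 0.118) / 5.26 ≈ 0.212548.
With c = 0.118 and rr = 0.0317, the excess reserve ratio is 0.212548 − 0.118 − 0.0317 = 0.062848.

6.28%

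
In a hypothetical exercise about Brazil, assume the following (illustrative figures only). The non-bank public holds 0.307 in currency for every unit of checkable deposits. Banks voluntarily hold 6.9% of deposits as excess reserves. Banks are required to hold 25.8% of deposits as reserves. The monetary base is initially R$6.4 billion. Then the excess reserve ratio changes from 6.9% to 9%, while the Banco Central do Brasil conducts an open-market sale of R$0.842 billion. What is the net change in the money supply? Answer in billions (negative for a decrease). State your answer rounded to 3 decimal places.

-2.103 billion

Before: m₁ = (1 + 0.307) / (0.258 + 0.069 + 0.307) ≈ 2.06151, MB₁ = 6.4, so M₁ = 2.06151 × 6.4 ≈ 13.1937 billion.
After: m₂ = (1 + 0.307) / (0.258 + 0.09 + 0.307) ≈ 1.99542, MB₂ = 6.4 − 0.842 = 5.558, so M₂ = 1.99542 × 5.558 ≈ 11.0905 billion.
ΔM = M₂ − M₁ = 11.0905 − 13.1937 = -2.1032 billion.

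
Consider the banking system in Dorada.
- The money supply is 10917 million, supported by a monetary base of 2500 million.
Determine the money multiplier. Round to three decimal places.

4.367

The money multiplier is m = M / MB = 10917 / 2500 = 4.36680.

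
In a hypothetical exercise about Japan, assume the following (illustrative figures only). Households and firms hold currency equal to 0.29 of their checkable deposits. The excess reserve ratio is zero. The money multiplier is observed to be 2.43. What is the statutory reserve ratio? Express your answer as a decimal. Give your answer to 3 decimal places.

Using m = 2.43. Since m = (1 + c)/(c + rr + e), the denominator satisfies c + rr + e = (1 + c)/m = (1 + 0.29) / 2.43 ≈ 0.530864.
With c = 0.29 and e = 0, the statutory reserve ratio is 0.530864 − 0.29 − 0 = 0.240864.

0.241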